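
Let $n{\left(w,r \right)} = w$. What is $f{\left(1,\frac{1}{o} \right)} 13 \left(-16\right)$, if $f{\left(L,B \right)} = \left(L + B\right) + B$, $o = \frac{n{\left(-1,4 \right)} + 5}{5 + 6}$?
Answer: $-1352$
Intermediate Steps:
$o = \frac{4}{11}$ ($o = \frac{-1 + 5}{5 + 6} = \frac{4}{11} \approx 0.36364$)
$f{\left(L,B \right)} = L + 2 B$ ($f{\left(L,B \right)} = \left(B + L\right) + B = L + 2 B$)
$f{\left(1,\frac{1}{o} \right)} 13 \left(-16\right) = \left(1 + \frac{2}{\frac{4}{11}}\right) 13 \left(-16\right) = \left(1 + 2 \cdot \frac{11}{4}\right) 13 \left(-16\right) = \left(1 + \frac{11}{2}\right) 13 \left(-16\right) = \frac{13}{2} \cdot 13 \left(-16\right) = \frac{169}{2} \left(-16\right) = -1352$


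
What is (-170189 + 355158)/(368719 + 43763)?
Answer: 184969/412482 ≈ 0.44843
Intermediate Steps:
(-170189 + 355158)/(368719 + 43763) = 184969/412482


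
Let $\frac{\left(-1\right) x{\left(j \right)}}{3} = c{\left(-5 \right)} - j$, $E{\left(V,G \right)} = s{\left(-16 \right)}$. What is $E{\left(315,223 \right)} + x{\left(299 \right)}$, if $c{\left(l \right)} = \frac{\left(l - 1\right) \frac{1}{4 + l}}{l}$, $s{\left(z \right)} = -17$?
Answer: $\frac{4418}{5} \approx 883.6$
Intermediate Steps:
$c{\left(l \right)} = \frac{-1 + l}{l \left(4 + l\right)}$ ($c{\left(l \right)} = \frac{\left(-1 + l\right) \frac{1}{4 + l}}{l} = \frac{\frac{1}{4 + l} \left(-1 + l\right)}{l} = \frac{-1 + l}{l \left(4 + l\right)}$)
$E{\left(V,G \right)} = -17$
$x{\left(j \right)} = \frac{18}{5} + 3 j$ ($x{\left(j \right)} = - 3 \left(\frac{-1 - 5}{\left(-5\right) \left(4 - 5\right)} - j\right) = - 3 \left(\left(- \frac{1}{5}\right) \frac{1}{-1} \left(-6\right) - j\right) = - 3 \left(\left(- \frac{1}{5}\right) \left(-1\right) \left(-6\right) - j\right) = - 3 \left(- \frac{6}{5} - j\right) = \frac{18}{5} + 3 j$)
$E{\left(315,223 \right)} + x{\left(299 \right)} = -17 + \left(\frac{18}{5} + 3 \cdot 299\right) = -17 + \left(\frac{18}{5} + 897\right) = -17 + \frac{4503}{5} = \frac{4418}{5}$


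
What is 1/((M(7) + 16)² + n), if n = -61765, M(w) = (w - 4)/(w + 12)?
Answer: -361/22202916 ≈ -1.6259e-5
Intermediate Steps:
M(w) = (-4 + w)/(12 + w)
1/((M(7) + 16)² + n) = 1/(((-4 + 7)/(12 + 7) + 16)² - 61765) = 1/((3/19 + 16)² - 61765) = 1/((307/19)² - 61765) = 1/(94249/361 - 61765) = 1/(-22202916/361) = -361/22202916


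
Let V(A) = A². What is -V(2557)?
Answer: -6538249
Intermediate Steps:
-V(2557) = -1*2557² = -1*6538249 = -6538249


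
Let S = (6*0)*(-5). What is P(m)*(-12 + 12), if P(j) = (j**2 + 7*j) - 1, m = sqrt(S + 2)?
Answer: 0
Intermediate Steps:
S = 0 (S = 0*(-5) = 0)
m = sqrt(2) (m = sqrt(0 + 2) = sqrt(2) ≈ 1.4142)
P(j) = -1 + j**2 + 7*j
P(m)*(-12 + 12) = (-1 + (sqrt(2))**2 + 7*sqrt(2))*(-12 + 12) = (-1 + 2 + 7*sqrt(2))*0 = (1 + 7*sqrt(2))*0 = 0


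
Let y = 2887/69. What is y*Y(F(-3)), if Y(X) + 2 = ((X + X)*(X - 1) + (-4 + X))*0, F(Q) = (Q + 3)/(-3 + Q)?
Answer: -5774/69 ≈ -83.681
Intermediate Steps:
F(Q) = (3 + Q)/(-3 + Q)
Y(X) = -2 (Y(X) = -2 + ((X + X)*(X - 1) + (-4 + X))*0 = -2 + ((2*X)*(-1 + X) + (-4 + X))*0 = -2 + (2*X*(-1 + X) + (-4 + X))*0 = -2 + (-4 + X + 2*X*(-1 + X))*0 = -2 + 0 = -2)
y = 2887/69 (y = 2887*(1/69) = 2887/69 ≈ 41.841)
y*Y(F(-3)) = (2887/69)*(-2) = -5774/69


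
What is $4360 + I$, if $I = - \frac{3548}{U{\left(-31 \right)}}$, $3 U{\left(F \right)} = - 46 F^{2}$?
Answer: $\frac{96374402}{22103} \approx 4360.2$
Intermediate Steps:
$U{\left(F \right)} = - \frac{46 F^{2}}{3}$ ($U{\left(F \right)} = \frac{\left(-46\right) F^{2}}{3} = - \frac{46 F^{2}}{3}$)
$I = \frac{5322}{22103}$ ($I = - \frac{3548}{\left(- \frac{46}{3}\right) \left(-31\right)^{2}} = - \frac{3548}{\left(- \frac{46}{3}\right) 961} = - \frac{3548}{- \frac{44206}{3}} = \left(-3548\right) \left(- \frac{3}{44206}\right) = \frac{5322}{22103} \approx 0.24078$)
$4360 + I = 4360 + \frac{5322}{22103} = \frac{96374402}{22103}$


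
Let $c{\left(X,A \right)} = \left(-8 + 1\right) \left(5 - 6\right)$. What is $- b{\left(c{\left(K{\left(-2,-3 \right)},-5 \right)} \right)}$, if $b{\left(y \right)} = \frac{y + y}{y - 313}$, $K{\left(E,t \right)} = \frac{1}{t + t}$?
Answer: $\frac{7}{153} \approx 0.045752$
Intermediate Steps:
$K{\left(E,t \right)} = \frac{1}{2 t}$
$c{\left(X,A \right)} = 7$ ($c{\left(X,A \right)} = \left(-7\right) \left(-1\right) = 7$)
$b{\left(y \right)} = \frac{2 y}{-313 + y}$
$- b{\left(c{\left(K{\left(-2,-3 \right)},-5 \right)} \right)} = - \frac{2 \cdot 7}{-313 + 7} = - \frac{2 \cdot 7}{-306} = - \frac{2 \cdot 7 \left(-1\right)}{306} = \left(-1\right) \left(- \frac{7}{153}\right) = \frac{7}{153}$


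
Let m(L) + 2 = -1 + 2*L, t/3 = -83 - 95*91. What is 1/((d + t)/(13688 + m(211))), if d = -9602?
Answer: -14107/35786 ≈ -0.39420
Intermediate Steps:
t = -26184 (t = 3*(-83 - 95*91) = 3*(-83 - 8645) = 3*(-8728) = -26184)
m(L) = -3 + 2*L (m(L) = -2 + (-1 + 2*L) = -3 + 2*L)
1/((d + t)/(13688 + m(211))) = 1/((-9602 - 26184)/(13688 + (-3 + 2*211))) = 1/(-35786/(13688 + (-3 + 422))) = 1/(-35786/(13688 + 419)) = 1/(-35786/14107) = -14107/35786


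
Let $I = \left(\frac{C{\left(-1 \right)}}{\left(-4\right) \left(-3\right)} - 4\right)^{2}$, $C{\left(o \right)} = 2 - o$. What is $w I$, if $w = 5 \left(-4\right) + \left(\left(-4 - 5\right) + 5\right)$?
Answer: $- \frac{675}{2} \approx -337.5$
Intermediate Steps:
$I = \frac{225}{16}$ ($I = \left(\frac{2 - -1}{\left(-4\right) \left(-3\right)} - 4\right)^{2} = \left(\frac{2 + 1}{12} - 4\right)^{2} = \left(3 \cdot \frac{1}{12} - 4\right)^{2} = \left(\frac{1}{4} - 4\right)^{2} = \left(- \frac{15}{4}\right)^{2} = \frac{225}{16} \approx 14.063$)
$w = -24$ ($w = -20 + \left(-9 + 5\right) = -20 - 4 = -24$)
$w I = \left(-24\right) \frac{225}{16} = - \frac{675}{2}$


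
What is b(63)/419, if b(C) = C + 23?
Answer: 86/419 ≈ 0.20525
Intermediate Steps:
b(C) = 23 + C
b(63)/419 = (23 + 63)/419 = 86*(1/419) = 86/419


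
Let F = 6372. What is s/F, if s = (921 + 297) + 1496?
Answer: 23/54 ≈ 0.42593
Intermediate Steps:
s = 2714 (s = 1218 + 1496 = 2714)
s/F = 2714/6372 = 2714*(1/6372) = 23/54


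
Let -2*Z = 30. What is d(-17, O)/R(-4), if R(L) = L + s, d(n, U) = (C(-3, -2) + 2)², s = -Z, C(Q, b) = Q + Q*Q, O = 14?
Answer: 64/11 ≈ 5.8182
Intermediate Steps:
C(Q, b) = Q + Q²
Z = -15 (Z = -½*30 = -15)
s = 15 (s = -1*(-15) = 15)
d(n, U) = 64 (d(n, U) = (-3*(1 - 3) + 2)² = (-3*(-2) + 2)² = (6 + 2)² = 8² = 64)
R(L) = 15 + L (R(L) = L + 15 = 15 + L)
d(-17, O)/R(-4) = 64/(15 - 4) = 64/11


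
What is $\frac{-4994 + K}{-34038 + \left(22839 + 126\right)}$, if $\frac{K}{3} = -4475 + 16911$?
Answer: $- \frac{32314}{11073} \approx -2.9183$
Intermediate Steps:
$K = 37308$ ($K = 3 \left(-4475 + 16911\right) = 3 \cdot 12436 = 37308$)
$\frac{-4994 + K}{-34038 + \left(22839 + 126\right)} = \frac{-4994 + 37308}{-34038 + \left(22839 + 126\right)} = \frac{32314}{-34038 + 22965} = \frac{32314}{-11073} = 32314 \left(- \frac{1}{11073}\right) = - \frac{32314}{11073}$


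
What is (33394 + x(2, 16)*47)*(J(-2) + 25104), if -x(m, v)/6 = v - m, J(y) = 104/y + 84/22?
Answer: 8115729844/11 ≈ 7.3779e+8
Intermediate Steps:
J(y) = 42/11 + 104/y (J(y) = 104/y + 84*(1/22) = 104/y + 42/11 = 42/11 + 104/y)
x(m, v) = -6*v + 6*m (x(m, v) = -6*(v - m) = -6*v + 6*m)
(33394 + x(2, 16)*47)*(J(-2) + 25104) = (33394 + (-6*16 + 6*2)*47)*((42/11 + 104/(-2)) + 25104) = (33394 + (-96 + 12)*47)*((42/11 + 104*(-1/2)) + 25104) = (33394 - 84*47)*((42/11 - 52) + 25104) = (33394 - 3948)*(-530/11 + 25104) = 29446*(275614/11) = 8115729844/11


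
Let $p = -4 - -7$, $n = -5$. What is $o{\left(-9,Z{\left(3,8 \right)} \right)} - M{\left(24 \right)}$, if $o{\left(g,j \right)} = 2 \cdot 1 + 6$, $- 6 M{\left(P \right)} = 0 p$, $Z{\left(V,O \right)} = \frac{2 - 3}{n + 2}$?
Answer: $8$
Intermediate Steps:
$Z{\left(V,O \right)} = \frac{1}{3}$ ($Z{\left(V,O \right)} = \frac{2 - 3}{-5 + 2} = - \frac{1}{-3} = \left(-1\right) \left(- \frac{1}{3}\right) = \frac{1}{3}$)
$p = 3$ ($p = -4 + 7 = 3$)
$M{\left(P \right)} = 0$ ($M{\left(P \right)} = - \frac{0 \cdot 3}{6} = \left(- \frac{1}{6}\right) 0 = 0$)
$o{\left(g,j \right)} = 8$ ($o{\left(g,j \right)} = 2 + 6 = 8$)
$o{\left(-9,Z{\left(3,8 \right)} \right)} - M{\left(24 \right)} = 8 - 0 = 8 + 0 = 8$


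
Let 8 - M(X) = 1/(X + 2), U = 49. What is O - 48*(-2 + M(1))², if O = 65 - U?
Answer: -4576/3 ≈ -1525.3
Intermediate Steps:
M(X) = 8 - 1/(2 + X) (M(X) = 8 - 1/(X + 2) = 8 - 1/(2 + X))
O = 16 (O = 65 - 1*49 = 65 - 49 = 16)
O - 48*(-2 + M(1))² = 16 - 48*(-2 + (15 + 8*1)/(2 + 1))² = 16 - 48*(-2 + (15 + 8)/3)² = 16 - 48*(-2 + (⅓)*23)² = 16 - 48*(-2 + 23/3)² = 16 - 48*(17/3)² = 16 - 48*289/9 = 16 - 4624/3 = -4576/3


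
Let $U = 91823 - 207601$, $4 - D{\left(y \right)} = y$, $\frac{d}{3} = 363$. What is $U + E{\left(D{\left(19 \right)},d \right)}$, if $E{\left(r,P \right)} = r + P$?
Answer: $-114704$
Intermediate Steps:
$d = 1089$ ($d = 3 \cdot 363 = 1089$)
$D{\left(y \right)} = 4 - y$
$E{\left(r,P \right)} = P + r$
$U = -115778$
$U + E{\left(D{\left(19 \right)},d \right)} = -115778 + \left(1089 + \left(4 - 19\right)\right) = -115778 + \left(1089 - 15\right) = -115778 + 1074 = -114704$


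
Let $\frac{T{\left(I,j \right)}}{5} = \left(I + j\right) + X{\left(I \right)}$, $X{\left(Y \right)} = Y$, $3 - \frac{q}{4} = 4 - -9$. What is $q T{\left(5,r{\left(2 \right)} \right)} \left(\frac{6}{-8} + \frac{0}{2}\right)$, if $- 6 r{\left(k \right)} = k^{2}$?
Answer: $1400$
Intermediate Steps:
$r{\left(k \right)} = - \frac{k^{2}}{6}$
$q = -40$ ($q = 12 - 4 \left(4 - -9\right) = 12 - 4 \left(4 + 9\right) = 12 - 52 = -40$)
$T{\left(I,j \right)} = 5 j + 10 I$ ($T{\left(I,j \right)} = 5 \left(\left(I + j\right) + I\right) = 5 \left(j + 2 I\right) = 5 j + 10 I$)
$q T{\left(5,r{\left(2 \right)} \right)} \left(\frac{6}{-8} + \frac{0}{2}\right) = - 40 \left(5 \left(- \frac{2^{2}}{6}\right) + 10 \cdot 5\right) \left(\frac{6}{-8} + \frac{0}{2}\right) = - 40 \left(5 \left(\left(- \frac{1}{6}\right) 4\right) + 50\right) \left(6 \left(- \frac{1}{8}\right) + 0 \cdot \frac{1}{2}\right) = - 40 \left(5 \left(- \frac{2}{3}\right) + 50\right) \left(- \frac{3}{4} + 0\right) = - 40 \left(- \frac{10}{3} + 50\right) \left(- \frac{3}{4}\right) = \left(-40\right) \frac{140}{3} \left(- \frac{3}{4}\right) = \left(- \frac{5600}{3}\right) \left(- \frac{3}{4}\right) = 1400$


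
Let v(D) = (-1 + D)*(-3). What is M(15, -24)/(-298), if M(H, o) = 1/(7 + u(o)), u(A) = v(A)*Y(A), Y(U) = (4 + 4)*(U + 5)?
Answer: 1/3395114 ≈ 2.9454e-7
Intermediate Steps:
Y(U) = 40 + 8*U (Y(U) = 8*(5 + U) = 40 + 8*U)
v(D) = 3 - 3*D
u(A) = (3 - 3*A)*(40 + 8*A)
M(H, o) = 1/(7 - 24*(-1 + o)*(5 + o))
M(15, -24)/(-298) = -1/(-7 + 24*(-1 - 24)*(5 - 24))/(-298) = -1/(-7 + 24*(-25)*(-19))*(-1/298) = -1/(-7 + 11400)*(-1/298) = -1/11393*(-1/298) = 1/3395114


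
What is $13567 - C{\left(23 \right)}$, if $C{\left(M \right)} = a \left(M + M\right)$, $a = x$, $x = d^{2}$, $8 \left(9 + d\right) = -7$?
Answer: $\frac{290601}{32} \approx 9081.3$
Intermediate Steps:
$d = - \frac{79}{8}$ ($d = -9 + \frac{1}{8} \left(-7\right) = -9 - \frac{7}{8} = - \frac{79}{8} \approx -9.875$)
$x = \frac{6241}{64}$ ($x = \left(- \frac{79}{8}\right)^{2} = \frac{6241}{64} \approx 97.516$)
$a = \frac{6241}{64} \approx 97.516$
$C{\left(M \right)} = \frac{6241 M}{32}$ ($C{\left(M \right)} = \frac{6241 \left(M + M\right)}{64} = \frac{6241 \cdot 2 M}{64} = \frac{6241 M}{32}$)
$13567 - C{\left(23 \right)} = 13567 - \frac{6241}{32} \cdot 23 = 13567 - \frac{143543}{32} = \frac{290601}{32}$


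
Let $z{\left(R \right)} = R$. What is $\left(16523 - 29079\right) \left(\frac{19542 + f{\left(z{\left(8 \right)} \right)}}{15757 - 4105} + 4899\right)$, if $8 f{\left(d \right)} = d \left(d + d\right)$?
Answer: $- \frac{179245394134}{2913} \approx -6.1533 \cdot 10^{7}$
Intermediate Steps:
$f{\left(d \right)} = \frac{d^{2}}{4}$ ($f{\left(d \right)} = \frac{d \left(d + d\right)}{8} = \frac{d 2 d}{8} = \frac{2 d^{2}}{8} = \frac{d^{2}}{4}$)
$\left(16523 - 29079\right) \left(\frac{19542 + f{\left(z{\left(8 \right)} \right)}}{15757 - 4105} + 4899\right) = \left(16523 - 29079\right) \left(\frac{19542 + \frac{8^{2}}{4}}{15757 - 4105} + 4899\right) = - 12556 \left(\frac{19542 + \frac{1}{4} \cdot 64}{11652} + 4899\right) = - 12556 \left(\left(19542 + 16\right) \frac{1}{11652} + 4899\right) = - 12556 \left(19558 \cdot \frac{1}{11652} + 4899\right) = - 12556 \left(\frac{9779}{5826} + 4899\right) = \left(-12556\right) \frac{28551353}{5826} = - \frac{179245394134}{2913}$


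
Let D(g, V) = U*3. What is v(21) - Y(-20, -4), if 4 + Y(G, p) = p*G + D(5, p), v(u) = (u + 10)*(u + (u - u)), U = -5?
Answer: 590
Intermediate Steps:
D(g, V) = -15 (D(g, V) = -5*3 = -15)
v(u) = u*(10 + u) (v(u) = (10 + u)*(u + 0) = (10 + u)*u = u*(10 + u))
Y(G, p) = -19 + G*p (Y(G, p) = -4 + (p*G - 15) = -4 + (G*p - 15) = -4 + (-15 + G*p) = -19 + G*p)
v(21) - Y(-20, -4) = 21*(10 + 21) - (-19 - 20*(-4)) = 21*31 - (-19 + 80) = 651 - 1*61 = 651 - 61 = 590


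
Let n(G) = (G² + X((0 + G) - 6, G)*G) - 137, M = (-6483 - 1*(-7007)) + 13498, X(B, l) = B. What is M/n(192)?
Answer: 14022/72439 ≈ 0.19357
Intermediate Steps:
M = 14022 (M = (-6483 + 7007) + 13498 = 524 + 13498 = 14022)
n(G) = -137 + G² + G*(-6 + G) (n(G) = (G² + ((0 + G) - 6)*G) - 137 = (G² + (G - 6)*G) - 137 = (G² + (-6 + G)*G) - 137 = (G² + G*(-6 + G)) - 137 = -137 + G² + G*(-6 + G))
M/n(192) = 14022/(-137 + 192² + 192*(-6 + 192)) = 14022/(-137 + 36864 + 192*186) = 14022/(-137 + 36864 + 35712) = 14022/72439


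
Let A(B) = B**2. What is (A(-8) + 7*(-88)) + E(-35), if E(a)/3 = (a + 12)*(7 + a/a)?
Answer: -1104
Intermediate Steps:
E(a) = 288 + 24*a (E(a) = 3*((a + 12)*(7 + a/a)) = 3*((12 + a)*(7 + 1)) = 3*((12 + a)*8) = 3*(96 + 8*a) = 288 + 24*a)
(A(-8) + 7*(-88)) + E(-35) = ((-8)**2 + 7*(-88)) + (288 + 24*(-35)) = (64 - 616) + (288 - 840) = -552 - 552 = -1104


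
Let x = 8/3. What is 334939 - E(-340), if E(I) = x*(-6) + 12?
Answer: 334943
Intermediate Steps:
x = 8/3 (x = 8*(⅓) = 8/3 ≈ 2.6667)
E(I) = -4 (E(I) = (8/3)*(-6) + 12 = -16 + 12 = -4)
334939 - E(-340) = 334939 - 1*(-4) = 334939 + 4 = 334943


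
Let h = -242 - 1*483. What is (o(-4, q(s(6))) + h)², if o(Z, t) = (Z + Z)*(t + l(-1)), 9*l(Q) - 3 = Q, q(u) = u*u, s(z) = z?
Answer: 83411689/81 ≈ 1.0298e+6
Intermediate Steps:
q(u) = u²
l(Q) = ⅓ + Q/9
o(Z, t) = 2*Z*(2/9 + t) (o(Z, t) = (Z + Z)*(t + (⅓ + (⅑)*(-1))) = (2*Z)*(t + (⅓ - ⅑)) = (2*Z)*(t + 2/9) = (2*Z)*(2/9 + t) = 2*Z*(2/9 + t))
h = -725 (h = -242 - 483 = -725)
(o(-4, q(s(6))) + h)² = ((2/9)*(-4)*(2 + 9*6²) - 725)² = ((2/9)*(-4)*(2 + 9*36) - 725)² = ((2/9)*(-4)*(2 + 324) - 725)² = ((2/9)*(-4)*326 - 725)² = (-2608/9 - 725)² = (-9133/9)² = 83411689/81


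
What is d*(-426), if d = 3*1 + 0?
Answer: -1278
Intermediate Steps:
d = 3 (d = 3 + 0 = 3)
d*(-426) = 3*(-426) = -1278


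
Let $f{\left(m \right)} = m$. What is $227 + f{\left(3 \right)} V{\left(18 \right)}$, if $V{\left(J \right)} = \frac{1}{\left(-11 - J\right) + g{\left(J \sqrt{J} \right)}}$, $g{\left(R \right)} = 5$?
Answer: $\frac{1815}{8} \approx 226.88$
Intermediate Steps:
$V{\left(J \right)} = \frac{1}{-6 - J}$ ($V{\left(J \right)} = \frac{1}{\left(-11 - J\right) + 5} = \frac{1}{-6 - J}$)
$227 + f{\left(3 \right)} V{\left(18 \right)} = 227 + 3 \left(- \frac{1}{6 + 18}\right) = 227 + 3 \left(- \frac{1}{24}\right) = 227 - \frac{1}{8} = \frac{1815}{8}$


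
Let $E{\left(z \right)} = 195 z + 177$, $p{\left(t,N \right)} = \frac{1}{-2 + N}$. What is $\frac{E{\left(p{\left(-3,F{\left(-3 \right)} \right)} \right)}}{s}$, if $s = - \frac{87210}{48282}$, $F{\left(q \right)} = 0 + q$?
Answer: $- \frac{370162}{4845} \approx -76.401$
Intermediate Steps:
$F{\left(q \right)} = q$
$E{\left(z \right)} = 177 + 195 z$
$s = - \frac{14535}{8047}$ ($s = \left(-87210\right) \frac{1}{48282} = - \frac{14535}{8047} \approx -1.8063$)
$\frac{E{\left(p{\left(-3,F{\left(-3 \right)} \right)} \right)}}{s} = \frac{177 + \frac{195}{-2 - 3}}{- \frac{14535}{8047}} = \left(177 + \frac{195}{-5}\right) \left(- \frac{8047}{14535}\right) = \left(177 + 195 \left(- \frac{1}{5}\right)\right) \left(- \frac{8047}{14535}\right) = \left(177 - 39\right) \left(- \frac{8047}{14535}\right) = 138 \left(- \frac{8047}{14535}\right) = - \frac{370162}{4845}$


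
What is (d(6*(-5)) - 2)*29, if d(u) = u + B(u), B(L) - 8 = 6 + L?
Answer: -1392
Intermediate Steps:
B(L) = 14 + L (B(L) = 8 + (6 + L) = 14 + L)
d(u) = 14 + 2*u (d(u) = u + (14 + u) = 14 + 2*u)
(d(6*(-5)) - 2)*29 = ((14 + 2*(6*(-5))) - 2)*29 = ((14 + 2*(-30)) - 2)*29 = ((14 - 60) - 2)*29 = (-46 - 2)*29 = -48*29 = -1392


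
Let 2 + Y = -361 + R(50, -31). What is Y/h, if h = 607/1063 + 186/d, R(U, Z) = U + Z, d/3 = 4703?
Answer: -1719755416/2920627 ≈ -588.83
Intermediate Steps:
d = 14109 (d = 3*4703 = 14109)
Y = -344 (Y = -2 + (-361 + (50 - 31)) = -2 + (-361 + 19) = -2 - 342 = -344)
h = 2920627/4999289 (h = 607/1063 + 186/14109 = 607*(1/1063) + 186*(1/14109) = 607/1063 + 62/4703 = 2920627/4999289 ≈ 0.58421)
Y/h = -344/2920627/4999289 = -344*4999289/2920627 = -1719755416/2920627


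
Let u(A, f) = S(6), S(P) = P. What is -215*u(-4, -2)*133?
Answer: -171570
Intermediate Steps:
u(A, f) = 6
-215*u(-4, -2)*133 = -215*6*133 = -1290*133 = -171570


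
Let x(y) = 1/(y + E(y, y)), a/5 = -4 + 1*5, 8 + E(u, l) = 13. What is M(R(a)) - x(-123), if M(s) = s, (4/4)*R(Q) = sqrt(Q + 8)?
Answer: 1/118 + sqrt(13) ≈ 3.6140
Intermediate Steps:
E(u, l) = 5 (E(u, l) = -8 + 13 = 5)
a = 5 (a = 5*(-4 + 1*5) = 5*(-4 + 5) = 5*1 = 5)
R(Q) = sqrt(8 + Q) (R(Q) = sqrt(Q + 8) = sqrt(8 + Q))
x(y) = 1/(5 + y) (x(y) = 1/(y + 5) = 1/(5 + y))
M(R(a)) - x(-123) = sqrt(8 + 5) - 1/(5 - 123) = sqrt(13) - 1/(-118) = sqrt(13) - 1*(-1/118) = sqrt(13) + 1/118 = 1/118 + sqrt(13)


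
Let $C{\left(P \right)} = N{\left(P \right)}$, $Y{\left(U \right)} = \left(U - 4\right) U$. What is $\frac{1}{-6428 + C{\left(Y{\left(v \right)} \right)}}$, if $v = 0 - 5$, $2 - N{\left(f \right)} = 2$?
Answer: $- \frac{1}{6428} \approx -0.00015557$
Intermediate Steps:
$N{\left(f \right)} = 0$ ($N{\left(f \right)} = 2 - 2 = 0$)
$v = -5$ ($v = 0 - 5 = -5$)
$Y{\left(U \right)} = U \left(-4 + U\right)$ ($Y{\left(U \right)} = \left(-4 + U\right) U = U \left(-4 + U\right)$)
$C{\left(P \right)} = 0$
$\frac{1}{-6428 + C{\left(Y{\left(v \right)} \right)}} = \frac{1}{-6428 + 0} = \frac{1}{-6428} = - \frac{1}{6428}$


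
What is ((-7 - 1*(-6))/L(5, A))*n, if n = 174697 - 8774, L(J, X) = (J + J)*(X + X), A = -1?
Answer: 165923/20 ≈ 8296.2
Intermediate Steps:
L(J, X) = 4*J*X (L(J, X) = (2*J)*(2*X) = 4*J*X)
n = 165923
((-7 - 1*(-6))/L(5, A))*n = ((-7 - 1*(-6))/((4*5*(-1))))*165923 = ((-7 + 6)/(-20))*165923 = -1*(-1/20)*165923 = (1/20)*165923 = 165923/20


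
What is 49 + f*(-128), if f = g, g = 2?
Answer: -207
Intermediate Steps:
f = 2
49 + f*(-128) = 49 + 2*(-128) = 49 - 256 = -207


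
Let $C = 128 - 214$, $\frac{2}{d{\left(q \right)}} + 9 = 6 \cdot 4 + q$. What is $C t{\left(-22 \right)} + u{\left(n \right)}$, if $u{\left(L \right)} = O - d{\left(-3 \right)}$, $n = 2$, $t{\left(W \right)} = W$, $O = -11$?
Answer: $\frac{11285}{6} \approx 1880.8$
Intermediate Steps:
$d{\left(q \right)} = \frac{2}{15 + q}$ ($d{\left(q \right)} = \frac{2}{-9 + \left(6 \cdot 4 + q\right)} = \frac{2}{-9 + \left(24 + q\right)} = \frac{2}{15 + q}$)
$u{\left(L \right)} = - \frac{67}{6}$ ($u{\left(L \right)} = -11 - \frac{2}{15 - 3} = -11 - \frac{2}{12} = -11 - 2 \cdot \frac{1}{12} = -11 - \frac{1}{6} = - \frac{67}{6}$)
$C = -86$
$C t{\left(-22 \right)} + u{\left(n \right)} = \left(-86\right) \left(-22\right) - \frac{67}{6} = 1892 - \frac{67}{6} = \frac{11285}{6}$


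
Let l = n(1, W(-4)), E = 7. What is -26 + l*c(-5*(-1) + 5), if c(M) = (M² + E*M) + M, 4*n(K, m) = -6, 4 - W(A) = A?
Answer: -296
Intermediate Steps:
W(A) = 4 - A
n(K, m) = -3/2 (n(K, m) = (¼)*(-6) = -3/2)
c(M) = M² + 8*M (c(M) = (M² + 7*M) + M = M² + 8*M)
l = -3/2 ≈ -1.5000
-26 + l*c(-5*(-1) + 5) = -26 - 3*(-5*(-1) + 5)*(8 + (-5*(-1) + 5))/2 = -26 - 3*(5 + 5)*(8 + (5 + 5))/2 = -26 - 15*(8 + 10) = -26 - 15*18 = -26 - 3/2*180 = -26 - 270 = -296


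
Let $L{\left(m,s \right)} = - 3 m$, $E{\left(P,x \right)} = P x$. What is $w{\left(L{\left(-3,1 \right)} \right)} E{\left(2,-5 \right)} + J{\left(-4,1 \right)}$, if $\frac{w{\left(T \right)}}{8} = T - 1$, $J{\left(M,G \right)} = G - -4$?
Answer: $-635$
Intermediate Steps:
$J{\left(M,G \right)} = 4 + G$ ($J{\left(M,G \right)} = G + 4 = 4 + G$)
$w{\left(T \right)} = -8 + 8 T$ ($w{\left(T \right)} = 8 \left(T - 1\right) = 8 \left(-1 + T\right) = -8 + 8 T$)
$w{\left(L{\left(-3,1 \right)} \right)} E{\left(2,-5 \right)} + J{\left(-4,1 \right)} = \left(-8 + 8 \left(\left(-3\right) \left(-3\right)\right)\right) 2 \left(-5\right) + \left(4 + 1\right) = \left(-8 + 8 \cdot 9\right) \left(-10\right) + 5 = \left(-8 + 72\right) \left(-10\right) + 5 = 64 \left(-10\right) + 5 = -640 + 5 = -635$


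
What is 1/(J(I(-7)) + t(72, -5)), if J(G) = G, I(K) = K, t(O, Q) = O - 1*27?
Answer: 1/38 ≈ 0.026316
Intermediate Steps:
t(O, Q) = -27 + O (t(O, Q) = O - 27 = -27 + O)
1/(J(I(-7)) + t(72, -5)) = 1/(-7 + (-27 + 72)) = 1/(-7 + 45) = 1/38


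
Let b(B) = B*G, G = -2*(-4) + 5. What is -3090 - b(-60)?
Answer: -2310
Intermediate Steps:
G = 13 (G = 8 + 5 = 13)
b(B) = 13*B (b(B) = B*13 = 13*B)
-3090 - b(-60) = -3090 - 13*(-60) = -3090 - 1*(-780) = -3090 + 780 = -2310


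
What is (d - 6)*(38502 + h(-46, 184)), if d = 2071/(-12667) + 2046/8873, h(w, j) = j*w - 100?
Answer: -19963408257086/112394291 ≈ -1.7762e+5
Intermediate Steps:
h(w, j) = -100 + j*w
d = 7540699/112394291 (d = 2071*(-1/12667) + 2046*(1/8873) = -2071/12667 + 2046/8873 = 7540699/112394291 ≈ 0.067091)
(d - 6)*(38502 + h(-46, 184)) = (7540699/112394291 - 6)*(38502 + (-100 + 184*(-46))) = -666825047*(38502 + (-100 - 8464))/112394291 = -666825047*(38502 - 8564)/112394291 = -666825047/112394291*29938 = -19963408257086/112394291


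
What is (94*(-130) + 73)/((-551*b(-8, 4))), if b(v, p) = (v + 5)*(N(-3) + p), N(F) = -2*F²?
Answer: 4049/7714 ≈ 0.52489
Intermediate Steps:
b(v, p) = (-18 + p)*(5 + v) (b(v, p) = (v + 5)*(-2*(-3)² + p) = (5 + v)*(-2*9 + p) = (5 + v)*(-18 + p) = (-18 + p)*(5 + v))
(94*(-130) + 73)/((-551*b(-8, 4))) = (94*(-130) + 73)/((-551*(-90 - 18*(-8) + 5*4 + 4*(-8)))) = (-12220 + 73)/((-551*(-90 + 144 + 20 - 32))) = -12147/((-551*42)) = -12147/(-23142) = -12147*(-1/23142) = 4049/7714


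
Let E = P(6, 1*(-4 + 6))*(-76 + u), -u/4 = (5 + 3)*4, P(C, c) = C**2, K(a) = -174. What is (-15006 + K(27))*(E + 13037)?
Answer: -86419740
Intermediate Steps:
u = -128 (u = -4*(5 + 3)*4 = -32*4 = -4*32 = -128)
E = -7344 (E = 6**2*(-76 - 128) = 36*(-204) = -7344)
(-15006 + K(27))*(E + 13037) = (-15006 - 174)*(-7344 + 13037) = -15180*5693 = -86419740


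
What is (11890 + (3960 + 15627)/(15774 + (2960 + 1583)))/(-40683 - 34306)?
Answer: -241588717/1523551513 ≈ -0.15857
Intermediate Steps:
(11890 + (3960 + 15627)/(15774 + (2960 + 1583)))/(-40683 - 34306) = (11890 + 19587/(15774 + 4543))/(-74989) = (11890 + 19587/20317)*(-1/74989) = (241588717/20317)*(-1/74989) = -241588717/1523551513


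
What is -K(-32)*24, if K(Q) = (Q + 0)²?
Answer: -24576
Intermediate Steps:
K(Q) = Q²
-K(-32)*24 = -1*(-32)²*24 = -1*1024*24 = -1024*24 = -24576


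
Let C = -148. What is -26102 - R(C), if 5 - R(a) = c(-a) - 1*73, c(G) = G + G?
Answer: -25884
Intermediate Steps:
c(G) = 2*G
R(a) = 78 + 2*a (R(a) = 5 - (2*(-a) - 1*73) = 5 - (-2*a - 73) = 5 - (-73 - 2*a) = 5 + (73 + 2*a) = 78 + 2*a)
-26102 - R(C) = -26102 - (78 + 2*(-148)) = -26102 - (78 - 296) = -26102 - 1*(-218) = -26102 + 218 = -25884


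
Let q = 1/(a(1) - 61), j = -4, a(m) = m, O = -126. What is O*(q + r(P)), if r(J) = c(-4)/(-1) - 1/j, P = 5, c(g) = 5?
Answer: 3003/5 ≈ 600.60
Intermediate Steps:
q = -1/60 (q = 1/(1 - 61) = 1/(-60) = -1/60 ≈ -0.016667)
r(J) = -19/4 (r(J) = 5/(-1) - 1/(-4) = 5*(-1) - 1*(-¼) = -5 + ¼ = -19/4)
O*(q + r(P)) = -126*(-1/60 - 19/4) = -126*(-143/30) = 3003/5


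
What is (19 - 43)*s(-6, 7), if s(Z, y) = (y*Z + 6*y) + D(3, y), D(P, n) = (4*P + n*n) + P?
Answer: -1536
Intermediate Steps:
D(P, n) = n² + 5*P (D(P, n) = (4*P + n²) + P = (n² + 4*P) + P = n² + 5*P)
s(Z, y) = 15 + y² + 6*y + Z*y (s(Z, y) = (y*Z + 6*y) + (y² + 5*3) = (Z*y + 6*y) + (y² + 15) = (6*y + Z*y) + (15 + y²) = 15 + y² + 6*y + Z*y)
(19 - 43)*s(-6, 7) = (19 - 43)*(15 + 7² + 6*7 - 6*7) = -24*(15 + 49 + 42 - 42) = -24*64 = -1536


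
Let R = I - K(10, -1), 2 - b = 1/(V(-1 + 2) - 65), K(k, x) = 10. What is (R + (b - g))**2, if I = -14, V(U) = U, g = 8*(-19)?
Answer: 69239041/4096 ≈ 16904.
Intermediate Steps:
g = -152
b = 129/64 (b = 2 - 1/((-1 + 2) - 65) = 2 - 1/(1 - 65) = 2 - 1/(-64) = 2 - 1*(-1/64) = 2 + 1/64 = 129/64 ≈ 2.0156)
R = -24 (R = -14 - 1*10 = -14 - 10 = -24)
(R + (b - g))**2 = (-24 + (129/64 - 1*(-152)))**2 = (-24 + (129/64 + 152))**2 = (-24 + 9857/64)**2 = (8321/64)**2 = 69239041/4096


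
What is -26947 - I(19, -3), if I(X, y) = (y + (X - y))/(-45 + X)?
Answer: -700603/26 ≈ -26946.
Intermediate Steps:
I(X, y) = X/(-45 + X)
-26947 - I(19, -3) = -26947 - 19/(-45 + 19) = -26947 - 19/(-26) = -26947 - 19*(-1)/26 = -26947 - 1*(-19/26) = -26947 + 19/26 = -700603/26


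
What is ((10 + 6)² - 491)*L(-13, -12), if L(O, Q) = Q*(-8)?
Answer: -22560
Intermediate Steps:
L(O, Q) = -8*Q
((10 + 6)² - 491)*L(-13, -12) = ((10 + 6)² - 491)*(-8*(-12)) = (16² - 491)*96 = (256 - 491)*96 = -235*96 = -22560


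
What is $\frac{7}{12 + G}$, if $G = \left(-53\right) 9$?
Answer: $- \frac{7}{465} \approx -0.015054$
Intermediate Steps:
$G = -477$
$\frac{7}{12 + G} = \frac{7}{12 - 477} = \frac{7}{-465} = 7 \left(- \frac{1}{465}\right) = - \frac{7}{465}$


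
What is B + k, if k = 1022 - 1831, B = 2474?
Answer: 1665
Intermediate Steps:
k = -809
B + k = 2474 - 809 = 1665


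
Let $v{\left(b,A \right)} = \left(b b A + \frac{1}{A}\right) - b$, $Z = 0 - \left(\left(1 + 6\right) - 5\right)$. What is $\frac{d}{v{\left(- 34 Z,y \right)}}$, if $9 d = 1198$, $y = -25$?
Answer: $- \frac{29950}{26025309} \approx -0.0011508$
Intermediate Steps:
$d = \frac{1198}{9}$ ($d = \frac{1}{9} \cdot 1198 = \frac{1198}{9} \approx 133.11$)
$Z = -2$ ($Z = 0 - \left(7 - 5\right) = 0 - 2 = -2$)
$v{\left(b,A \right)} = \frac{1}{A} - b + A b^{2}$ ($v{\left(b,A \right)} = \left(b^{2} A + \frac{1}{A}\right) - b = \left(A b^{2} + \frac{1}{A}\right) - b = \left(\frac{1}{A} + A b^{2}\right) - b = \frac{1}{A} - b + A b^{2}$)
$\frac{d}{v{\left(- 34 Z,y \right)}} = \frac{1198}{9 \left(\frac{1}{-25} - \left(-34\right) \left(-2\right) - 25 \left(\left(-34\right) \left(-2\right)\right)^{2}\right)} = \frac{1198}{9 \left(- \frac{1}{25} - 68 - 25 \cdot 68^{2}\right)} = \frac{1198}{9 \left(- \frac{1}{25} - 68 - 115600\right)} = \frac{1198}{9 \left(- \frac{2891701}{25}\right)} = \frac{1198}{9} \left(- \frac{25}{2891701}\right) = - \frac{29950}{26025309}$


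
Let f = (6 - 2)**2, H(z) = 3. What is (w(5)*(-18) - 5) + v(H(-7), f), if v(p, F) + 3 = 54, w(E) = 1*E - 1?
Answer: -26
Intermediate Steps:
w(E) = -1 + E (w(E) = E - 1 = -1 + E)
f = 16 (f = 4**2 = 16)
v(p, F) = 51 (v(p, F) = -3 + 54 = 51)
(w(5)*(-18) - 5) + v(H(-7), f) = ((-1 + 5)*(-18) - 5) + 51 = (4*(-18) - 5) + 51 = (-72 - 5) + 51 = -77 + 51 = -26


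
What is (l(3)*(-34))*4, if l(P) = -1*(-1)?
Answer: -136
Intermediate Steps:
l(P) = 1
(l(3)*(-34))*4 = (1*(-34))*4 = -34*4 = -136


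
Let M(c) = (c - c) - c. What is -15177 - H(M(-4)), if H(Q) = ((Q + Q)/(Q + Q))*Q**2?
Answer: -15193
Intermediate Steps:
M(c) = -c (M(c) = 0 - c = -c)
H(Q) = Q**2 (H(Q) = ((2*Q)/((2*Q)))*Q**2 = ((2*Q)*(1/(2*Q)))*Q**2 = 1*Q**2 = Q**2)
-15177 - H(M(-4)) = -15177 - (-1*(-4))**2 = -15177 - 1*4**2 = -15177 - 1*16 = -15177 - 16 = -15193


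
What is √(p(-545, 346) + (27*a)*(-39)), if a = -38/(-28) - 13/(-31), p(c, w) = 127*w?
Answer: √7924390810/434 ≈ 205.11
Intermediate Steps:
a = 771/434 (a = -38*(-1/28) - 13*(-1/31) = 19/14 + 13/31 = 771/434 ≈ 1.7765)
√(p(-545, 346) + (27*a)*(-39)) = √(127*346 + (27*(771/434))*(-39)) = √(43942 + (20817/434)*(-39)) = √(43942 - 811863/434) = √(18258965/434) = √7924390810/434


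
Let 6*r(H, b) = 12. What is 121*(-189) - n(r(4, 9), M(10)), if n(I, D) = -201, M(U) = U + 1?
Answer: -22668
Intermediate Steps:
M(U) = 1 + U
r(H, b) = 2 (r(H, b) = (⅙)*12 = 2)
121*(-189) - n(r(4, 9), M(10)) = 121*(-189) - 1*(-201) = -22869 + 201 = -22668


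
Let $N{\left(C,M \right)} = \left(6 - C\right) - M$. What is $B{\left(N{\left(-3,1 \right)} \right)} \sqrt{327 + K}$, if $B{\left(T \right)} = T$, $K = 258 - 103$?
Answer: $8 \sqrt{482} \approx 175.64$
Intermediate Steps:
$N{\left(C,M \right)} = 6 - C - M$
$K = 155$
$B{\left(N{\left(-3,1 \right)} \right)} \sqrt{327 + K} = \left(6 - -3 - 1\right) \sqrt{327 + 155} = \left(6 + 3 - 1\right) \sqrt{482} = 8 \sqrt{482}$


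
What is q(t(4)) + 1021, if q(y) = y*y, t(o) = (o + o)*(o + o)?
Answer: 5117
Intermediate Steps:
t(o) = 4*o² (t(o) = (2*o)*(2*o) = 4*o²)
q(y) = y²
q(t(4)) + 1021 = (4*4²)² + 1021 = (4*16)² + 1021 = 64² + 1021 = 4096 + 1021 = 5117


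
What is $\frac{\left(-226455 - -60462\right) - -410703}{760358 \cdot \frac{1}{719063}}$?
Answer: $\frac{87980953365}{380179} \approx 2.3142 \cdot 10^{5}$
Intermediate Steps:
$\frac{\left(-226455 - -60462\right) - -410703}{760358 \cdot \frac{1}{719063}} = \frac{\left(-226455 + 60462\right) + 410703}{760358 \cdot \frac{1}{719063}} = \frac{-165993 + 410703}{\frac{760358}{719063}} = 244710 \cdot \frac{719063}{760358} = \frac{87980953365}{380179}$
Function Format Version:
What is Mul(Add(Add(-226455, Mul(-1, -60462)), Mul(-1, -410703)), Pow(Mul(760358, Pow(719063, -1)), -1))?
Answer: Rational(87980953365, 380179) ≈ 2.3142e+5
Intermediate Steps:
Mul(Add(Add(-226455, Mul(-1, -60462)), Mul(-1, -410703)), Pow(Mul(760358, Pow(719063, -1)), -1)) = Mul(Add(Add(-226455, 60462), 410703), Pow(Mul(760358, Rational(1, 719063)), -1)) = Mul(Add(-165993, 410703), Pow(Rational(760358, 719063), -1)) = Mul(244710, Rational(719063, 760358)) = Rational(87980953365, 380179)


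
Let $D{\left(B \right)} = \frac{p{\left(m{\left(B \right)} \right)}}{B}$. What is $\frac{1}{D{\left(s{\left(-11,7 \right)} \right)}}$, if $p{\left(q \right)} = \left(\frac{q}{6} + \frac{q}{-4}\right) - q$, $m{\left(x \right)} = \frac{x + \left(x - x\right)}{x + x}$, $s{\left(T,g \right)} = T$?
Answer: $\frac{264}{13} \approx 20.308$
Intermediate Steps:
$m{\left(x \right)} = \frac{1}{2}$ ($m{\left(x \right)} = \frac{x + 0}{2 x} = x \frac{1}{2 x} = \frac{1}{2}$)
$p{\left(q \right)} = - \frac{13 q}{12}$ ($p{\left(q \right)} = \left(q \frac{1}{6} + q \left(- \frac{1}{4}\right)\right) - q = \left(\frac{q}{6} - \frac{q}{4}\right) - q = - \frac{q}{12} - q = - \frac{13 q}{12}$)
$D{\left(B \right)} = - \frac{13}{24 B}$ ($D{\left(B \right)} = \frac{\left(- \frac{13}{12}\right) \frac{1}{2}}{B} = - \frac{13}{24 B}$)
$\frac{1}{D{\left(s{\left(-11,7 \right)} \right)}} = \frac{1}{\left(- \frac{13}{24}\right) \frac{1}{-11}} = \frac{1}{\left(- \frac{13}{24}\right) \left(- \frac{1}{11}\right)} = \frac{1}{\frac{13}{264}} = \frac{264}{13}$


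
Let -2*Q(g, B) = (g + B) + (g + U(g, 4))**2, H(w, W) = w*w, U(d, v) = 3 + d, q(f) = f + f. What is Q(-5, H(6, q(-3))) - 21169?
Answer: -21209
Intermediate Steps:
q(f) = 2*f
H(w, W) = w**2
Q(g, B) = -B/2 - g/2 - (3 + 2*g)**2/2 (Q(g, B) = -((g + B) + (g + (3 + g))**2)/2 = -((B + g) + (3 + 2*g)**2)/2 = -(B + g + (3 + 2*g)**2)/2 = -B/2 - g/2 - (3 + 2*g)**2/2)
Q(-5, H(6, q(-3))) - 21169 = (-1/2*6**2 - 1/2*(-5) - (3 + 2*(-5))**2/2) - 21169 = (-1/2*36 + 5/2 - (3 - 10)**2/2) - 21169 = (-18 + 5/2 - 1/2*(-7)**2) - 21169 = (-18 + 5/2 - 1/2*49) - 21169 = (-18 + 5/2 - 49/2) - 21169 = -40 - 21169 = -21209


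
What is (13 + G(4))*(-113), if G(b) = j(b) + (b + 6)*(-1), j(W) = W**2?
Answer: -2147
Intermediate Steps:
G(b) = -6 + b**2 - b (G(b) = b**2 + (b + 6)*(-1) = b**2 + (6 + b)*(-1) = b**2 + (-6 - b) = -6 + b**2 - b)
(13 + G(4))*(-113) = (13 + (-6 + 4**2 - 1*4))*(-113) = (13 + (-6 + 16 - 4))*(-113) = (13 + 6)*(-113) = 19*(-113) = -2147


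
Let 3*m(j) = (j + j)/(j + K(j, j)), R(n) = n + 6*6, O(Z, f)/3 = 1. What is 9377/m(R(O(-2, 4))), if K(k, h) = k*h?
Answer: 562620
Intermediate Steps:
K(k, h) = h*k
O(Z, f) = 3 (O(Z, f) = 3*1 = 3)
R(n) = 36 + n (R(n) = n + 36 = 36 + n)
m(j) = 2*j/(3*(j + j**2)) (m(j) = ((j + j)/(j + j*j))/3 = ((2*j)/(j + j**2))/3 = (2*j/(j + j**2))/3 = 2*j/(3*(j + j**2)))
9377/m(R(O(-2, 4))) = 9377/((2/(3*(1 + (36 + 3))))) = 9377/((2/(3*(1 + 39)))) = 9377/(((2/3)/40)) = 9377/(((2/3)*(1/40))) = 9377/(1/60) = 9377*60 = 562620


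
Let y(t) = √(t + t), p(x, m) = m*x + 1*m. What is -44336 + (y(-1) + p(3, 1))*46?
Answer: -44152 + 46*I*√2 ≈ -44152.0 + 65.054*I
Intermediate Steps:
p(x, m) = m + m*x (p(x, m) = m*x + m = m + m*x)
y(t) = √2*√t (y(t) = √(2*t) = √2*√t)
-44336 + (y(-1) + p(3, 1))*46 = -44336 + (√2*√(-1) + 1*(1 + 3))*46 = -44336 + (√2*I + 1*4)*46 = -44336 + (I*√2 + 4)*46 = -44336 + (4 + I*√2)*46 = -44336 + (184 + 46*I*√2) = -44152 + 46*I*√2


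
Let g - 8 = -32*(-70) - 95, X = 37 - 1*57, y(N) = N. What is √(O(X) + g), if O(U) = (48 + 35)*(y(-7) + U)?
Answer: 2*I*√22 ≈ 9.3808*I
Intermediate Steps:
X = -20 (X = 37 - 57 = -20)
g = 2153 (g = 8 + (-32*(-70) - 95) = 8 + (2240 - 95) = 8 + 2145 = 2153)
O(U) = -581 + 83*U (O(U) = (48 + 35)*(-7 + U) = 83*(-7 + U) = -581 + 83*U)
√(O(X) + g) = √((-581 + 83*(-20)) + 2153) = √((-581 - 1660) + 2153) = √(-2241 + 2153) = √(-88) = 2*I*√22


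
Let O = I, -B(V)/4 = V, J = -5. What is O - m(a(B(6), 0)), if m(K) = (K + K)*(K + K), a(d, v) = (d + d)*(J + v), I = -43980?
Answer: -274380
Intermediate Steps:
B(V) = -4*V
a(d, v) = 2*d*(-5 + v) (a(d, v) = (d + d)*(-5 + v) = (2*d)*(-5 + v) = 2*d*(-5 + v))
O = -43980
m(K) = 4*K² (m(K) = (2*K)*(2*K) = 4*K²)
O - m(a(B(6), 0)) = -43980 - 4*(2*(-4*6)*(-5 + 0))² = -43980 - 4*(2*(-24)*(-5))² = -43980 - 4*240² = -43980 - 4*57600 = -43980 - 1*230400 = -43980 - 230400 = -274380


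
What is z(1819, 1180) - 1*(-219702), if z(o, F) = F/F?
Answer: 219703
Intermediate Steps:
z(o, F) = 1
z(1819, 1180) - 1*(-219702) = 1 - 1*(-219702) = 1 + 219702 = 219703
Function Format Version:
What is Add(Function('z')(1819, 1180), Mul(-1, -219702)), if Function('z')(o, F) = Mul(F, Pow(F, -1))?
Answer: 219703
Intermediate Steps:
Function('z')(o, F) = 1
Add(Function('z')(1819, 1180), Mul(-1, -219702)) = Add(1, Mul(-1, -219702)) = Add(1, 219702) = 219703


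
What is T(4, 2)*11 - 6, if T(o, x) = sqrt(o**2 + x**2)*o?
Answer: -6 + 88*sqrt(5) ≈ 190.77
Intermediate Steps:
T(o, x) = o*sqrt(o**2 + x**2)
T(4, 2)*11 - 6 = (4*sqrt(4**2 + 2**2))*11 - 6 = (4*sqrt(16 + 4))*11 - 6 = (4*sqrt(20))*11 - 6 = (4*(2*sqrt(5)))*11 - 6 = (8*sqrt(5))*11 - 6 = 88*sqrt(5) - 6 = -6 + 88*sqrt(5)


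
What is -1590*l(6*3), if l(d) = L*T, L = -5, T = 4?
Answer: 31800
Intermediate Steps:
l(d) = -20 (l(d) = -5*4 = -20)
-1590*l(6*3) = -1590*(-20) = 31800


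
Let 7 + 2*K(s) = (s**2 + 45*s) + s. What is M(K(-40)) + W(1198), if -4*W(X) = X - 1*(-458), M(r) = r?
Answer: -1075/2 ≈ -537.50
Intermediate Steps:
K(s) = -7/2 + s**2/2 + 23*s (K(s) = -7/2 + ((s**2 + 45*s) + s)/2 = -7/2 + (s**2 + 46*s)/2 = -7/2 + (s**2/2 + 23*s) = -7/2 + s**2/2 + 23*s)
W(X) = -229/2 - X/4 (W(X) = -(X - 1*(-458))/4 = -(X + 458)/4 = -(458 + X)/4 = -229/2 - X/4)
M(K(-40)) + W(1198) = (-7/2 + (1/2)*(-40)**2 + 23*(-40)) + (-229/2 - 1/4*1198) = (-7/2 + (1/2)*1600 - 920) + (-229/2 - 599/2) = (-7/2 + 800 - 920) - 414 = -247/2 - 414 = -1075/2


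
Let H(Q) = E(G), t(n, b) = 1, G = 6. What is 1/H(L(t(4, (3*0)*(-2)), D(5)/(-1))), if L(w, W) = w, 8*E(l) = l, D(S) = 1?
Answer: 4/3 ≈ 1.3333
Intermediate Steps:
E(l) = l/8
H(Q) = 3/4 (H(Q) = (1/8)*6 = 3/4)
1/H(L(t(4, (3*0)*(-2)), D(5)/(-1))) = 1/(3/4) = 4/3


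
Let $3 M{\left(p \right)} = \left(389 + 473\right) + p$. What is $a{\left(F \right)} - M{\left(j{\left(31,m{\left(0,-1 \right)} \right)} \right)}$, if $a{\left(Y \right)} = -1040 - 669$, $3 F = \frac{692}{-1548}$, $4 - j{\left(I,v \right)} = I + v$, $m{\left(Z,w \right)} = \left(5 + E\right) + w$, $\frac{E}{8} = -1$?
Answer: $- \frac{5966}{3} \approx -1988.7$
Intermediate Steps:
$E = -8$ ($E = 8 \left(-1\right) = -8$)
$m{\left(Z,w \right)} = -3 + w$ ($m{\left(Z,w \right)} = \left(5 - 8\right) + w = -3 + w$)
$j{\left(I,v \right)} = 4 - I - v$ ($j{\left(I,v \right)} = 4 - \left(I + v\right) = 4 - I - v$)
$F = - \frac{173}{1161}$ ($F = \frac{692 \frac{1}{-1548}}{3} = \frac{692 \left(- \frac{1}{1548}\right)}{3} = \frac{1}{3} \left(- \frac{173}{387}\right) = - \frac{173}{1161} \approx -0.14901$)
$M{\left(p \right)} = \frac{862}{3} + \frac{p}{3}$ ($M{\left(p \right)} = \frac{\left(389 + 473\right) + p}{3} = \frac{862 + p}{3} = \frac{862}{3} + \frac{p}{3}$)
$a{\left(Y \right)} = -1709$ ($a{\left(Y \right)} = -1040 - 669 = -1709$)
$a{\left(F \right)} - M{\left(j{\left(31,m{\left(0,-1 \right)} \right)} \right)} = -1709 - \left(\frac{862}{3} + \frac{4 - 31 - \left(-3 - 1\right)}{3}\right) = -1709 - \left(\frac{862}{3} + \frac{4 - 31 - -4}{3}\right) = -1709 - \left(\frac{862}{3} + \frac{4 - 31 + 4}{3}\right) = -1709 - \left(\frac{862}{3} + \frac{1}{3} \left(-23\right)\right) = -1709 - \left(\frac{862}{3} - \frac{23}{3}\right) = -1709 - \frac{839}{3} = - \frac{5966}{3}$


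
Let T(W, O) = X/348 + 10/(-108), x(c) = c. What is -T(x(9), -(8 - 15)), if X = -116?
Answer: 23/54 ≈ 0.42593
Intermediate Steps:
T(W, O) = -23/54 (T(W, O) = -116/348 + 10/(-108) = -116*1/348 + 10*(-1/108) = -⅓ - 5/54 = -23/54)
-T(x(9), -(8 - 15)) = -1*(-23/54) = 23/54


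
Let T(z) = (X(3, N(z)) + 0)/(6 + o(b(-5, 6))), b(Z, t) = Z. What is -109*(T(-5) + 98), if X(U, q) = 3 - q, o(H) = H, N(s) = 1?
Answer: -10900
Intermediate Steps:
T(z) = 2 (T(z) = ((3 - 1*1) + 0)/(6 - 5) = ((3 - 1) + 0)/1 = (2 + 0)*1 = 2*1 = 2)
-109*(T(-5) + 98) = -109*(2 + 98) = -109*100 = -10900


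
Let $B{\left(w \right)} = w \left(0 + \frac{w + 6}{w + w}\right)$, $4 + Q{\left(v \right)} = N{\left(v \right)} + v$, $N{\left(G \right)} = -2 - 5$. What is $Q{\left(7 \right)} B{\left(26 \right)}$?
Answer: $-64$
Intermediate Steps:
$N{\left(G \right)} = -7$
$Q{\left(v \right)} = -11 + v$ ($Q{\left(v \right)} = -4 + \left(-7 + v\right) = -11 + v$)
$B{\left(w \right)} = 3 + \frac{w}{2}$ ($B{\left(w \right)} = w \left(0 + \frac{6 + w}{2 w}\right) = w \frac{6 + w}{2 w} = 3 + \frac{w}{2}$)
$Q{\left(7 \right)} B{\left(26 \right)} = \left(-11 + 7\right) \left(3 + \frac{1}{2} \cdot 26\right) = - 4 \left(3 + 13\right) = \left(-4\right) 16 = -64$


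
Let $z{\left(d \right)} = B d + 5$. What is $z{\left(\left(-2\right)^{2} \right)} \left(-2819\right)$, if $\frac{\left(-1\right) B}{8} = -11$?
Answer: $-1006383$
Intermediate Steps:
$B = 88$ ($B = \left(-8\right) \left(-11\right) = 88$)
$z{\left(d \right)} = 5 + 88 d$ ($z{\left(d \right)} = 88 d + 5 = 5 + 88 d$)
$z{\left(\left(-2\right)^{2} \right)} \left(-2819\right) = \left(5 + 88 \left(-2\right)^{2}\right) \left(-2819\right) = \left(5 + 88 \cdot 4\right) \left(-2819\right) = \left(5 + 352\right) \left(-2819\right) = 357 \left(-2819\right) = -1006383$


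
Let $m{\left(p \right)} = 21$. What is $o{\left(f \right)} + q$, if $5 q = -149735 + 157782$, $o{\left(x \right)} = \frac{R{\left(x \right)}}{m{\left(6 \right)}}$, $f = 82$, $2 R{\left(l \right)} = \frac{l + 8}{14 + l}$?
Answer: $\frac{1802553}{1120} \approx 1609.4$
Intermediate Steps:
$R{\left(l \right)} = \frac{8 + l}{2 \left(14 + l\right)}$ ($R{\left(l \right)} = \frac{\left(l + 8\right) \frac{1}{14 + l}}{2} = \frac{\left(8 + l\right) \frac{1}{14 + l}}{2} = \frac{\frac{1}{14 + l} \left(8 + l\right)}{2} = \frac{8 + l}{2 \left(14 + l\right)}$)
$o{\left(x \right)} = \frac{8 + x}{42 \left(14 + x\right)}$ ($o{\left(x \right)} = \frac{\frac{1}{2} \frac{1}{14 + x} \left(8 + x\right)}{21} = \frac{8 + x}{2 \left(14 + x\right)} \frac{1}{21} = \frac{8 + x}{42 \left(14 + x\right)}$)
$q = \frac{8047}{5}$ ($q = \frac{-149735 + 157782}{5} = \frac{1}{5} \cdot 8047 = \frac{8047}{5} \approx 1609.4$)
$o{\left(f \right)} + q = \frac{8 + 82}{42 \left(14 + 82\right)} + \frac{8047}{5} = \frac{1}{42} \cdot \frac{1}{96} \cdot 90 + \frac{8047}{5} = \frac{5}{224} + \frac{8047}{5} = \frac{1802553}{1120}$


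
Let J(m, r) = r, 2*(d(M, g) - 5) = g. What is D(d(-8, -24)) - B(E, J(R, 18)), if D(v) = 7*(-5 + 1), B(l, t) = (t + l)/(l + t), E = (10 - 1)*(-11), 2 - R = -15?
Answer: -29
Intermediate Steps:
R = 17 (R = 2 - 1*(-15) = 2 + 15 = 17)
d(M, g) = 5 + g/2
E = -99 (E = 9*(-11) = -99)
B(l, t) = 1 (B(l, t) = (l + t)/(l + t) = 1)
D(v) = -28 (D(v) = 7*(-4) = -28)
D(d(-8, -24)) - B(E, J(R, 18)) = -28 - 1*1 = -28 - 1 = -29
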